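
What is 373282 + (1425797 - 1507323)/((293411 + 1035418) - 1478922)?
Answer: 56027096752/150093 ≈ 3.7328e+5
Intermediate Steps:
373282 + (1425797 - 1507323)/((293411 + 1035418) - 1478922) = 373282 - 81526/(1328829 - 1478922) = 373282 - 81526/(-150093) = 373282 - 81526*(-1/150093) = 373282 + 81526/150093 = 56027096752/150093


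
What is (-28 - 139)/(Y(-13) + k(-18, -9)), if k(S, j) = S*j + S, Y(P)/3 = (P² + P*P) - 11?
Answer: -167/1125 ≈ -0.14844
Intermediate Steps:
Y(P) = -33 + 6*P² (Y(P) = 3*((P² + P*P) - 11) = 3*((P² + P²) - 11) = 3*(2*P² - 11) = 3*(-11 + 2*P²) = -33 + 6*P²)
k(S, j) = S + S*j
(-28 - 139)/(Y(-13) + k(-18, -9)) = (-28 - 139)/((-33 + 6*(-13)²) - 18*(1 - 9)) = -167/((-33 + 6*169) - 18*(-8)) = -167/((-33 + 1014) + 144) = -167/(981 + 144) = -167/1125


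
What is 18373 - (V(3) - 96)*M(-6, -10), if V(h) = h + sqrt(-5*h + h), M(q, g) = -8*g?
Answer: 25813 - 160*I*sqrt(3) ≈ 25813.0 - 277.13*I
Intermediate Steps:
V(h) = h + 2*sqrt(-h) (V(h) = h + sqrt(-4*h) = h + 2*sqrt(-h))
18373 - (V(3) - 96)*M(-6, -10) = 18373 - ((3 + 2*sqrt(-1*3)) - 96)*(-8*(-10)) = 18373 - ((3 + 2*sqrt(-3)) - 96)*80 = 18373 - ((3 + 2*(I*sqrt(3))) - 96)*80 = 18373 - ((3 + 2*I*sqrt(3)) - 96)*80 = 18373 - (-93 + 2*I*sqrt(3))*80 = 18373 - (-7440 + 160*I*sqrt(3)) = 18373 + (7440 - 160*I*sqrt(3)) = 25813 - 160*I*sqrt(3)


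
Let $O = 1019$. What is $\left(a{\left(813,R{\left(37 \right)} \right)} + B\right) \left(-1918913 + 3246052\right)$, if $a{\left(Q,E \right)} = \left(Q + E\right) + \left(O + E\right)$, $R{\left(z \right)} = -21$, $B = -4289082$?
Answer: $-5689832417588$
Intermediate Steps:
$a{\left(Q,E \right)} = 1019 + Q + 2 E$ ($a{\left(Q,E \right)} = \left(Q + E\right) + \left(1019 + E\right) = \left(E + Q\right) + \left(1019 + E\right) = 1019 + Q + 2 E$)
$\left(a{\left(813,R{\left(37 \right)} \right)} + B\right) \left(-1918913 + 3246052\right) = \left(\left(1019 + 813 + 2 \left(-21\right)\right) - 4289082\right) \left(-1918913 + 3246052\right) = \left(\left(1019 + 813 - 42\right) - 4289082\right) 1327139 = \left(1790 - 4289082\right) 1327139 = \left(-4287292\right) 1327139 = -5689832417588$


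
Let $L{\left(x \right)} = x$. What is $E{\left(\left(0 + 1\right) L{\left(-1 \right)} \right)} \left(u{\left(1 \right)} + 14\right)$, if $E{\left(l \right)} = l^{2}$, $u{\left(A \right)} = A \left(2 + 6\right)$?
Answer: $22$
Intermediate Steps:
$u{\left(A \right)} = 8 A$ ($u{\left(A \right)} = A 8 = 8 A$)
$E{\left(\left(0 + 1\right) L{\left(-1 \right)} \right)} \left(u{\left(1 \right)} + 14\right) = \left(\left(0 + 1\right) \left(-1\right)\right)^{2} \left(8 \cdot 1 + 14\right) = \left(1 \left(-1\right)\right)^{2} \left(8 + 14\right) = \left(-1\right)^{2} \cdot 22 = 1 \cdot 22 = 22$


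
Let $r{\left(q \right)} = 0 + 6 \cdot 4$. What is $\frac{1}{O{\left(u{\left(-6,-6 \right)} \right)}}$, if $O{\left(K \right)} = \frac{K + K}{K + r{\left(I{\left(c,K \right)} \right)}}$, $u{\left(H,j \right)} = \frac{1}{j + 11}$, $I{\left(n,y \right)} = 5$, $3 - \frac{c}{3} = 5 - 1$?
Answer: $\frac{121}{2} \approx 60.5$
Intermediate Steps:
$c = -3$ ($c = 9 - 3 \left(5 - 1\right) = 9 - 12 = -3$)
$r{\left(q \right)} = 24$ ($r{\left(q \right)} = 0 + 24 = 24$)
$u{\left(H,j \right)} = \frac{1}{11 + j}$
$O{\left(K \right)} = \frac{2 K}{24 + K}$ ($O{\left(K \right)} = \frac{K + K}{K + 24} = \frac{2 K}{24 + K}$)
$\frac{1}{O{\left(u{\left(-6,-6 \right)} \right)}} = \frac{1}{2 \frac{1}{11 - 6} \frac{1}{24 + \frac{1}{11 - 6}}} = \frac{1}{2 \cdot \frac{1}{5} \frac{1}{24 + \frac{1}{5}}} = \frac{1}{2 \cdot \frac{1}{5} \frac{1}{\frac{121}{5}}} = \frac{1}{2 \cdot \frac{1}{5} \cdot \frac{5}{121}} = \frac{1}{\frac{2}{121}} = \frac{121}{2}$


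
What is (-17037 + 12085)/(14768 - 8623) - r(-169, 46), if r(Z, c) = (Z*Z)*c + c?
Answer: -8073625492/6145 ≈ -1.3139e+6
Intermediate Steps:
r(Z, c) = c + c*Z² (r(Z, c) = Z²*c + c = c*Z² + c = c + c*Z²)
(-17037 + 12085)/(14768 - 8623) - r(-169, 46) = (-17037 + 12085)/(14768 - 8623) - 46*(1 + (-169)²) = -4952/6145 - 46*(1 + 28561) = -4952*1/6145 - 46*28562 = -4952/6145 - 1*1313852 = -4952/6145 - 1313852 = -8073625492/6145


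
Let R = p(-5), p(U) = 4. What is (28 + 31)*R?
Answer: 236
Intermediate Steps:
R = 4
(28 + 31)*R = (28 + 31)*4 = 59*4 = 236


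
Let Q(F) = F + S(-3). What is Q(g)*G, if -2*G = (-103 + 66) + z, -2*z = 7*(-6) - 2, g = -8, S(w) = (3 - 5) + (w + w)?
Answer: -120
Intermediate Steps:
S(w) = -2 + 2*w
z = 22 (z = -(7*(-6) - 2)/2 = -(-42 - 2)/2 = -½*(-44) = 22)
Q(F) = -8 + F (Q(F) = F + (-2 + 2*(-3)) = F + (-2 - 6) = F - 8 = -8 + F)
G = 15/2 (G = -((-103 + 66) + 22)/2 = -(-37 + 22)/2 = -½*(-15) = 15/2 ≈ 7.5000)
Q(g)*G = (-8 - 8)*(15/2) = -16*15/2 = -120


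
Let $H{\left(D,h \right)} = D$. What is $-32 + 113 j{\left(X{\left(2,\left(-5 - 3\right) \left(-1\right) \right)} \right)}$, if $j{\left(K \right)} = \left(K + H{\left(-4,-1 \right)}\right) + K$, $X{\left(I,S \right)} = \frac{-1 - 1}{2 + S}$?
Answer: $- \frac{2646}{5} \approx -529.2$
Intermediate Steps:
$X{\left(I,S \right)} = - \frac{2}{2 + S}$
$j{\left(K \right)} = -4 + 2 K$ ($j{\left(K \right)} = \left(K - 4\right) + K = \left(-4 + K\right) + K = -4 + 2 K$)
$-32 + 113 j{\left(X{\left(2,\left(-5 - 3\right) \left(-1\right) \right)} \right)} = -32 + 113 \left(-4 + 2 \left(- \frac{2}{2 + \left(-5 - 3\right) \left(-1\right)}\right)\right) = -32 + 113 \left(-4 + 2 \left(- \frac{2}{2 - -8}\right)\right) = -32 + 113 \left(-4 + 2 \left(- \frac{2}{2 + 8}\right)\right) = -32 + 113 \left(-4 + 2 \left(- \frac{2}{10}\right)\right) = -32 + 113 \left(-4 + 2 \left(\left(-2\right) \frac{1}{10}\right)\right) = -32 + 113 \left(-4 + 2 \left(- \frac{1}{5}\right)\right) = -32 + 113 \left(-4 - \frac{2}{5}\right) = -32 + 113 \left(- \frac{22}{5}\right) = -32 - \frac{2486}{5} = - \frac{2646}{5}$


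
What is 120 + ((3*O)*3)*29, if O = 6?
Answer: 1686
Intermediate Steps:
120 + ((3*O)*3)*29 = 120 + ((3*6)*3)*29 = 120 + (18*3)*29 = 120 + 54*29 = 120 + 1566 = 1686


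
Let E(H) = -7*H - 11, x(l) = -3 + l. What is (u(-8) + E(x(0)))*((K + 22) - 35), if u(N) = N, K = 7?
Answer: -12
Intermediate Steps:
E(H) = -11 - 7*H
(u(-8) + E(x(0)))*((K + 22) - 35) = (-8 + (-11 - 7*(-3 + 0)))*((7 + 22) - 35) = (-8 + (-11 - 7*(-3)))*(29 - 35) = (-8 + (-11 + 21))*(-6) = (-8 + 10)*(-6) = 2*(-6) = -12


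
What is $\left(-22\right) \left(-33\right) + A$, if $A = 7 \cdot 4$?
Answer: $754$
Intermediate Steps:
$A = 28$
$\left(-22\right) \left(-33\right) + A = \left(-22\right) \left(-33\right) + 28 = 726 + 28 = 754$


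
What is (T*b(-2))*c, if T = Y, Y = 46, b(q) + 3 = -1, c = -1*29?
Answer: 5336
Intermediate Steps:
c = -29
b(q) = -4 (b(q) = -3 - 1 = -4)
T = 46
(T*b(-2))*c = (46*(-4))*(-29) = -184*(-29) = 5336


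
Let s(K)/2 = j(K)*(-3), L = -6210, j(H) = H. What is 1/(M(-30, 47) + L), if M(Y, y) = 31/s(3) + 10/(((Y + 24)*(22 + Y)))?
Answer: -72/447229 ≈ -0.00016099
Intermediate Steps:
s(K) = -6*K (s(K) = 2*(K*(-3)) = 2*(-3*K) = -6*K)
M(Y, y) = -31/18 + 10/((22 + Y)*(24 + Y)) (M(Y, y) = 31/((-6*3)) + 10/(((Y + 24)*(22 + Y))) = 31/(-18) + 10/(((24 + Y)*(22 + Y))) = 31*(-1/18) + 10/(((22 + Y)*(24 + Y))) = -31/18 + 10*(1/((22 + Y)*(24 + Y))) = -31/18 + 10/((22 + Y)*(24 + Y)))
1/(M(-30, 47) + L) = 1/((-16188 - 1426*(-30) - 31*(-30)²)/(18*(528 + (-30)² + 46*(-30))) - 6210) = 1/((-16188 + 42780 - 31*900)/(18*(528 + 900 - 1380)) - 6210) = 1/((1/18)*(-16188 + 42780 - 27900)/48 - 6210) = 1/((1/18)*(1/48)*(-1308) - 6210) = 1/(-109/72 - 6210) = 1/(-447229/72) = -72/447229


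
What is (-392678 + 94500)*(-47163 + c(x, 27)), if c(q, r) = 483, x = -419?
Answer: 13918949040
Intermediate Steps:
(-392678 + 94500)*(-47163 + c(x, 27)) = (-392678 + 94500)*(-47163 + 483) = -298178*(-46680) = 13918949040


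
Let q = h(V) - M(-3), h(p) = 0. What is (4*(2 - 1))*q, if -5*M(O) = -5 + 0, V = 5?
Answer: -4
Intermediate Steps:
M(O) = 1 (M(O) = -(-5 + 0)/5 = -⅕*(-5) = 1)
q = -1 (q = 0 - 1*1 = 0 - 1 = -1)
(4*(2 - 1))*q = (4*(2 - 1))*(-1) = (4*1)*(-1) = 4*(-1) = -4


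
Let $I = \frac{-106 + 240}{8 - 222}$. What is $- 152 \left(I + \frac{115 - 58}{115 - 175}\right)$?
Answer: $\frac{128174}{535} \approx 239.58$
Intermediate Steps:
$I = - \frac{67}{107}$ ($I = \frac{134}{-214} = 134 \left(- \frac{1}{214}\right) = - \frac{67}{107} \approx -0.62617$)
$- 152 \left(I + \frac{115 - 58}{115 - 175}\right) = - 152 \left(- \frac{67}{107} + \frac{115 - 58}{115 - 175}\right) = - 152 \left(- \frac{67}{107} + \frac{57}{-60}\right) = - 152 \left(- \frac{67}{107} + 57 \left(- \frac{1}{60}\right)\right) = - 152 \left(- \frac{67}{107} - \frac{19}{20}\right) = \left(-152\right) \left(- \frac{3373}{2140}\right) = \frac{128174}{535}$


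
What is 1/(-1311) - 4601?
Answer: -6031912/1311 ≈ -4601.0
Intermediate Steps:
1/(-1311) - 4601 = -1/1311 - 4601 = -6031912/1311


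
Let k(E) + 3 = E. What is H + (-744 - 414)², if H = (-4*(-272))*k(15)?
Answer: 1354020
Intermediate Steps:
k(E) = -3 + E
H = 13056 (H = (-4*(-272))*(-3 + 15) = 1088*12 = 13056)
H + (-744 - 414)² = 13056 + (-744 - 414)² = 13056 + (-1158)² = 13056 + 1340964 = 1354020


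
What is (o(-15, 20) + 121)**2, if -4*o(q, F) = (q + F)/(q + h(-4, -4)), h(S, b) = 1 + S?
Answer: 75986089/5184 ≈ 14658.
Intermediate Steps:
o(q, F) = -(F + q)/(4*(-3 + q)) (o(q, F) = -(q + F)/(4*(q + (1 - 4))) = -(F + q)/(4*(q - 3)) = -(F + q)/(4*(-3 + q)))
(o(-15, 20) + 121)**2 = ((-1*20 - 1*(-15))/(4*(-3 - 15)) + 121)**2 = ((1/4)*(-20 + 15)/(-18) + 121)**2 = ((1/4)*(-1/18)*(-5) + 121)**2 = (5/72 + 121)**2 = (8717/72)**2 = 75986089/5184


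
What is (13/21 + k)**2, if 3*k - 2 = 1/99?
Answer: 7182400/4322241 ≈ 1.6617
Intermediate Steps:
k = 199/297 (k = 2/3 + (1/3)/99 = 2/3 + (1/3)*(1/99) = 2/3 + 1/297 = 199/297 ≈ 0.67003)
(13/21 + k)**2 = (13/21 + 199/297)**2 = (2680/2079)**2 = 7182400/4322241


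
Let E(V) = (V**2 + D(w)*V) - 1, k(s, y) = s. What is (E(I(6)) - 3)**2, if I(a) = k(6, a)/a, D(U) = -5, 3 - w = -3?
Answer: 64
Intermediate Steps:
w = 6 (w = 3 - 1*(-3) = 3 + 3 = 6)
I(a) = 6/a
E(V) = -1 + V**2 - 5*V (E(V) = (V**2 - 5*V) - 1 = -1 + V**2 - 5*V)
(E(I(6)) - 3)**2 = ((-1 + (6/6)**2 - 30/6) - 3)**2 = ((-1 + (6*(1/6))**2 - 30/6) - 3)**2 = ((-1 + 1**2 - 5*1) - 3)**2 = ((-1 + 1 - 5) - 3)**2 = (-5 - 3)**2 = (-8)**2 = 64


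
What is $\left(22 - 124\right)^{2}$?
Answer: $10404$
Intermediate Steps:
$\left(22 - 124\right)^{2} = \left(-102\right)^{2} = 10404$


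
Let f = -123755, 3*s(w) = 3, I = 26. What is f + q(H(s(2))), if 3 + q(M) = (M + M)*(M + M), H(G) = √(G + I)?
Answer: -123650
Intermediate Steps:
s(w) = 1 (s(w) = (⅓)*3 = 1)
H(G) = √(26 + G) (H(G) = √(G + 26) = √(26 + G))
q(M) = -3 + 4*M² (q(M) = -3 + (M + M)*(M + M) = -3 + (2*M)*(2*M) = -3 + 4*M²)
f + q(H(s(2))) = -123755 + (-3 + 4*(√(26 + 1))²) = -123755 + (-3 + 4*(√27)²) = -123755 + (-3 + 4*(3*√3)²) = -123755 + (-3 + 4*27) = -123755 + (-3 + 108) = -123755 + 105 = -123650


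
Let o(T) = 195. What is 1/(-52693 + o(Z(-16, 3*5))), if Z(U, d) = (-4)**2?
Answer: -1/52498 ≈ -1.9048e-5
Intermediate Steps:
Z(U, d) = 16
1/(-52693 + o(Z(-16, 3*5))) = 1/(-52693 + 195) = 1/(-52498) = -1/52498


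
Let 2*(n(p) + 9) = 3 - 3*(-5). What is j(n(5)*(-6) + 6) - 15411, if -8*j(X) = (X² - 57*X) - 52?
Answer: -61465/4 ≈ -15366.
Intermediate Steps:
n(p) = 0 (n(p) = -9 + (3 - 3*(-5))/2 = -9 + (3 + 15)/2 = -9 + (½)*18 = -9 + 9 = 0)
j(X) = 13/2 - X²/8 + 57*X/8 (j(X) = -((X² - 57*X) - 52)/8 = -(-52 + X² - 57*X)/8 = 13/2 - X²/8 + 57*X/8)
j(n(5)*(-6) + 6) - 15411 = (13/2 - (0*(-6) + 6)²/8 + 57*(0*(-6) + 6)/8) - 15411 = (13/2 - (0 + 6)²/8 + 57*(0 + 6)/8) - 15411 = (13/2 - ⅛*6² + (57/8)*6) - 15411 = (13/2 - ⅛*36 + 171/4) - 15411 = (13/2 - 9/2 + 171/4) - 15411 = 179/4 - 15411 = -61465/4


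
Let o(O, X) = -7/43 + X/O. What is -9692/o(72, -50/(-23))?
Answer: 345073968/4721 ≈ 73093.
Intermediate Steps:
o(O, X) = -7/43 + X/O (o(O, X) = -7*1/43 + X/O = -7/43 + X/O)
-9692/o(72, -50/(-23)) = -9692/(-7/43 - 50/(-23)/72) = -9692/(-7/43 - 50*(-1/23)*(1/72)) = -9692/(-7/43 + (50/23)*(1/72)) = -9692/(-7/43 + 25/828) = -9692/(-4721/35604) = -9692*(-35604/4721) = 345073968/4721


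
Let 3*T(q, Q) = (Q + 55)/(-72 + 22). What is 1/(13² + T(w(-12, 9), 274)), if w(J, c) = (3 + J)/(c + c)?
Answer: 150/25021 ≈ 0.0059950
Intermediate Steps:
w(J, c) = (3 + J)/(2*c) (w(J, c) = (3 + J)/((2*c)) = (3 + J)*(1/(2*c)) = (3 + J)/(2*c))
T(q, Q) = -11/30 - Q/150 (T(q, Q) = ((Q + 55)/(-72 + 22))/3 = ((55 + Q)/(-50))/3 = ((55 + Q)*(-1/50))/3 = (-11/10 - Q/50)/3 = -11/30 - Q/150)
1/(13² + T(w(-12, 9), 274)) = 1/(13² + (-11/30 - 1/150*274)) = 1/(169 + (-11/30 - 137/75)) = 1/(169 - 329/150) = 1/(25021/150) = 150/25021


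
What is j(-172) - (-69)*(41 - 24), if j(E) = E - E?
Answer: 1173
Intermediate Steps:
j(E) = 0
j(-172) - (-69)*(41 - 24) = 0 - (-69)*(41 - 24) = 0 - (-69)*17 = 0 - 1*(-1173) = 0 + 1173 = 1173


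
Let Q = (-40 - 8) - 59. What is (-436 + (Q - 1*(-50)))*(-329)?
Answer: 162197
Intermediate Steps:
Q = -107 (Q = -48 - 59 = -107)
(-436 + (Q - 1*(-50)))*(-329) = (-436 + (-107 - 1*(-50)))*(-329) = (-436 + (-107 + 50))*(-329) = (-436 - 57)*(-329) = -493*(-329) = 162197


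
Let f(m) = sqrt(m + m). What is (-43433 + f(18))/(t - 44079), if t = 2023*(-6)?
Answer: 43427/56217 ≈ 0.77249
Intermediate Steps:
f(m) = sqrt(2)*sqrt(m) (f(m) = sqrt(2*m) = sqrt(2)*sqrt(m))
t = -12138
(-43433 + f(18))/(t - 44079) = (-43433 + sqrt(2)*sqrt(18))/(-12138 - 44079) = (-43433 + sqrt(2)*(3*sqrt(2)))/(-56217) = (-43433 + 6)*(-1/56217) = -43427*(-1/56217) = 43427/56217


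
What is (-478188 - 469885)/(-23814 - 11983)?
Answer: 948073/35797 ≈ 26.485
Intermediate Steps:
(-478188 - 469885)/(-23814 - 11983) = -948073/(-35797) = -948073*(-1/35797) = 948073/35797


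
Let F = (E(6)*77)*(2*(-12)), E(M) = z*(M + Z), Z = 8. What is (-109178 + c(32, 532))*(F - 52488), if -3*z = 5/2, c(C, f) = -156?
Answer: 3381481952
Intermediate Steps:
z = -5/6 (z = -5/(3*2) = -1/3*5/2 = -5/6 ≈ -0.83333)
E(M) = -20/3 - 5*M/6 (E(M) = -5*(M + 8)/6 = -5*(8 + M)/6 = -20/3 - 5*M/6)
F = 21560 (F = ((-20/3 - 5/6*6)*77)*(2*(-12)) = ((-20/3 - 5)*77)*(-24) = -35/3*77*(-24) = -2695/3*(-24) = 21560)
(-109178 + c(32, 532))*(F - 52488) = (-109178 - 156)*(21560 - 52488) = -109334*(-30928) = 3381481952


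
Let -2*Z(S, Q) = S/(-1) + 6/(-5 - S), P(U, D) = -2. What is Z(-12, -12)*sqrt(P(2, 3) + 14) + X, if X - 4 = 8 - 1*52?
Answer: -40 - 90*sqrt(3)/7 ≈ -62.269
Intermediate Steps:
Z(S, Q) = S/2 - 3/(-5 - S) (Z(S, Q) = -(S/(-1) + 6/(-5 - S))/2 = -(S*(-1) + 6/(-5 - S))/2 = -(-S + 6/(-5 - S))/2 = S/2 - 3/(-5 - S))
X = -40 (X = 4 + (8 - 1*52) = 4 + (8 - 52) = 4 - 44 = -40)
Z(-12, -12)*sqrt(P(2, 3) + 14) + X = ((6 + (-12)**2 + 5*(-12))/(2*(5 - 12)))*sqrt(-2 + 14) - 40 = ((1/2)*(6 + 144 - 60)/(-7))*sqrt(12) - 40 = ((1/2)*(-1/7)*90)*(2*sqrt(3)) - 40 = -90*sqrt(3)/7 - 40 = -40 - 90*sqrt(3)/7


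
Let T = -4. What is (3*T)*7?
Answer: -84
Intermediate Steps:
(3*T)*7 = (3*(-4))*7 = -12*7 = -84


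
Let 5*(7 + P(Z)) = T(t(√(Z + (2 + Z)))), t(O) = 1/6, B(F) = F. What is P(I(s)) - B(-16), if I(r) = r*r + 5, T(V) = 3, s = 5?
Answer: 48/5 ≈ 9.6000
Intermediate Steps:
t(O) = ⅙ (t(O) = 1*(⅙) = ⅙)
I(r) = 5 + r² (I(r) = r² + 5 = 5 + r²)
P(Z) = -32/5 (P(Z) = -7 + (⅕)*3 = -7 + ⅗ = -32/5)
P(I(s)) - B(-16) = -32/5 - 1*(-16) = -32/5 + 16 = 48/5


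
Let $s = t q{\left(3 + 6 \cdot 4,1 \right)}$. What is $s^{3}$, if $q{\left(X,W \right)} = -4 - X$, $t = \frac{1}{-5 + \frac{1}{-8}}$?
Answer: $\frac{15252992}{68921} \approx 221.31$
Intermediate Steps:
$t = - \frac{8}{41}$ ($t = \frac{1}{-5 - \frac{1}{8}} = \frac{1}{- \frac{41}{8}} = - \frac{8}{41} \approx -0.19512$)
$s = \frac{248}{41}$ ($s = - \frac{8 \left(-4 - \left(3 + 6 \cdot 4\right)\right)}{41} = - \frac{8 \left(-4 - \left(3 + 24\right)\right)}{41} = - \frac{8 \left(-4 - 27\right)}{41} = \left(- \frac{8}{41}\right) \left(-31\right) = \frac{248}{41} \approx 6.0488$)
$s^{3} = \left(\frac{248}{41}\right)^{3} = \frac{15252992}{68921}$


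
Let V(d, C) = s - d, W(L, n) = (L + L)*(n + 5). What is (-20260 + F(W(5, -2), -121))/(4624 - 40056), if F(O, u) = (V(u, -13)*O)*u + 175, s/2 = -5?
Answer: 423015/35432 ≈ 11.939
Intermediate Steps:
s = -10 (s = 2*(-5) = -10)
W(L, n) = 2*L*(5 + n) (W(L, n) = (2*L)*(5 + n) = 2*L*(5 + n))
V(d, C) = -10 - d
F(O, u) = 175 + O*u*(-10 - u) (F(O, u) = ((-10 - u)*O)*u + 175 = (O*(-10 - u))*u + 175 = O*u*(-10 - u) + 175 = 175 + O*u*(-10 - u))
(-20260 + F(W(5, -2), -121))/(4624 - 40056) = (-20260 + (175 - 1*2*5*(5 - 2)*(-121)*(10 - 121)))/(4624 - 40056) = (-20260 + (175 - 1*2*5*3*(-121)*(-111)))/(-35432) = (-20260 + (175 - 1*30*(-121)*(-111)))*(-1/35432) = (-20260 + (175 - 402930))*(-1/35432) = (-20260 - 402755)*(-1/35432) = -423015*(-1/35432) = 423015/35432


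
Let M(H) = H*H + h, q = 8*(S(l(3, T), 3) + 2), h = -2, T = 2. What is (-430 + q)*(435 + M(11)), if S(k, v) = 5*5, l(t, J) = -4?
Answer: -118556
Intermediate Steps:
S(k, v) = 25
q = 216 (q = 8*(25 + 2) = 8*27 = 216)
M(H) = -2 + H² (M(H) = H*H - 2 = H² - 2 = -2 + H²)
(-430 + q)*(435 + M(11)) = (-430 + 216)*(435 + (-2 + 11²)) = -214*(435 + (-2 + 121)) = -214*(435 + 119) = -214*554 = -118556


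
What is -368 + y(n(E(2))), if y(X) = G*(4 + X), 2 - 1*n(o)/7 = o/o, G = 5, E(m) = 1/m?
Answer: -313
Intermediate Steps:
n(o) = 7 (n(o) = 14 - 7*o/o = 14 - 7*1 = 14 - 7 = 7)
y(X) = 20 + 5*X (y(X) = 5*(4 + X) = 20 + 5*X)
-368 + y(n(E(2))) = -368 + (20 + 5*7) = -368 + (20 + 35) = -368 + 55 = -313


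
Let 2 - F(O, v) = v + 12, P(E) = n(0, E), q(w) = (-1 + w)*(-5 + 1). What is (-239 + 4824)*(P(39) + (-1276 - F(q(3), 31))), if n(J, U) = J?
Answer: -5662475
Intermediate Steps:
q(w) = 4 - 4*w (q(w) = (-1 + w)*(-4) = 4 - 4*w)
P(E) = 0
F(O, v) = -10 - v (F(O, v) = 2 - (v + 12) = 2 - (12 + v) = 2 + (-12 - v) = -10 - v)
(-239 + 4824)*(P(39) + (-1276 - F(q(3), 31))) = (-239 + 4824)*(0 + (-1276 - (-10 - 1*31))) = 4585*(0 + (-1276 - (-10 - 31))) = 4585*(0 + (-1276 - 1*(-41))) = 4585*(0 + (-1276 + 41)) = 4585*(0 - 1235) = 4585*(-1235) = -5662475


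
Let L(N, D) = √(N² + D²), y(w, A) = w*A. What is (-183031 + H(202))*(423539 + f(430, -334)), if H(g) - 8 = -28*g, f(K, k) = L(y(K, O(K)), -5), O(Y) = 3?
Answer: -79912914981 - 943395*√66565 ≈ -8.0156e+10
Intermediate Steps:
y(w, A) = A*w
L(N, D) = √(D² + N²)
f(K, k) = √(25 + 9*K²) (f(K, k) = √((-5)² + (3*K)²) = √(25 + 9*K²))
H(g) = 8 - 28*g
(-183031 + H(202))*(423539 + f(430, -334)) = (-183031 + (8 - 28*202))*(423539 + √(25 + 9*430²)) = (-183031 + (8 - 5656))*(423539 + √(25 + 9*184900)) = (-183031 - 5648)*(423539 + √(25 + 1664100)) = -188679*(423539 + √1664125) = -188679*(423539 + 5*√66565) = -79912914981 - 943395*√66565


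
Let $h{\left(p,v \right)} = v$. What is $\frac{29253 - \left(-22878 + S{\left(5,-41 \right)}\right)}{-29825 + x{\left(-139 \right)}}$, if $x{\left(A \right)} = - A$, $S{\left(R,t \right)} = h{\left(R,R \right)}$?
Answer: $- \frac{26063}{14843} \approx -1.7559$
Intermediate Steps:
$S{\left(R,t \right)} = R$
$\frac{29253 - \left(-22878 + S{\left(5,-41 \right)}\right)}{-29825 + x{\left(-139 \right)}} = \frac{29253 + \left(22878 - 5\right)}{-29825 - -139} = \frac{29253 + \left(22878 - 5\right)}{-29825 + 139} = \frac{29253 + 22873}{-29686} = 52126 \left(- \frac{1}{29686}\right) = - \frac{26063}{14843}$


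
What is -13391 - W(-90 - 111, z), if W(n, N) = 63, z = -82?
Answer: -13454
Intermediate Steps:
-13391 - W(-90 - 111, z) = -13391 - 1*63 = -13391 - 63 = -13454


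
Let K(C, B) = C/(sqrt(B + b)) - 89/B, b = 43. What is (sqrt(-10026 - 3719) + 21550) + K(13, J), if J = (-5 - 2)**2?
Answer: 1055861/49 + 13*sqrt(23)/46 + I*sqrt(13745) ≈ 21550.0 + 117.24*I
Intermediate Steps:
J = 49 (J = (-7)**2 = 49)
K(C, B) = -89/B + C/sqrt(43 + B) (K(C, B) = C/(sqrt(B + 43)) - 89/B = C/(sqrt(43 + B)) - 89/B = C/sqrt(43 + B) - 89/B = -89/B + C/sqrt(43 + B))
(sqrt(-10026 - 3719) + 21550) + K(13, J) = (sqrt(-10026 - 3719) + 21550) + (-89/49 + 13/sqrt(43 + 49)) = (sqrt(-13745) + 21550) + (-89*1/49 + 13/sqrt(92)) = (I*sqrt(13745) + 21550) + (-89/49 + 13*(sqrt(23)/46)) = (21550 + I*sqrt(13745)) + (-89/49 + 13*sqrt(23)/46) = 1055861/49 + 13*sqrt(23)/46 + I*sqrt(13745)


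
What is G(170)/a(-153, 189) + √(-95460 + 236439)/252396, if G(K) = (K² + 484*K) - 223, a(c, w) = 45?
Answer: 110957/45 + √140979/252396 ≈ 2465.7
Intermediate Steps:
G(K) = -223 + K² + 484*K
G(170)/a(-153, 189) + √(-95460 + 236439)/252396 = (-223 + 170² + 484*170)/45 + √(-95460 + 236439)/252396 = (-223 + 28900 + 82280)*(1/45) + √140979*(1/252396) = 110957*(1/45) + √140979/252396 = 110957/45 + √140979/252396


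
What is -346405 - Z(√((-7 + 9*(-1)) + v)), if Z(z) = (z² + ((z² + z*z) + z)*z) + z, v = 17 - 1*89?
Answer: -346229 + 350*I*√22 ≈ -3.4623e+5 + 1641.6*I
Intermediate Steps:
v = -72 (v = 17 - 89 = -72)
Z(z) = z + z² + z*(z + 2*z²) (Z(z) = (z² + ((z² + z²) + z)*z) + z = (z² + (2*z² + z)*z) + z = (z² + (z + 2*z²)*z) + z = (z² + z*(z + 2*z²)) + z = z + z² + z*(z + 2*z²))
-346405 - Z(√((-7 + 9*(-1)) + v)) = -346405 - √((-7 + 9*(-1)) - 72)*(1 + 2*√((-7 + 9*(-1)) - 72) + 2*(√((-7 + 9*(-1)) - 72))²) = -346405 - √((-7 - 9) - 72)*(1 + 2*√((-7 - 9) - 72) + 2*(√((-7 - 9) - 72))²) = -346405 - √(-16 - 72)*(1 + 2*√(-16 - 72) + 2*(√(-16 - 72))²) = -346405 - √(-88)*(1 + 2*√(-88) + 2*(√(-88))²) = -346405 - 2*I*√22*(1 + 2*(2*I*√22) + 2*(2*I*√22)²) = -346405 - 2*I*√22*(1 + 4*I*√22 + 2*(-88)) = -346405 - 2*I*√22*(1 + 4*I*√22 - 176) = -346405 - 2*I*√22*(-175 + 4*I*√22)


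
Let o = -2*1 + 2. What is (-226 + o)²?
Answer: 51076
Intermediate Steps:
o = 0 (o = -2 + 2 = 0)
(-226 + o)² = (-226 + 0)² = (-226)² = 51076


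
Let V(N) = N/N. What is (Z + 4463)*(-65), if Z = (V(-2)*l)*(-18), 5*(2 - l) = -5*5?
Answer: -281905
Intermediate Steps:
l = 7 (l = 2 - (-1)*5 = 2 - ⅕*(-25) = 2 + 5 = 7)
V(N) = 1
Z = -126 (Z = (1*7)*(-18) = 7*(-18) = -126)
(Z + 4463)*(-65) = (-126 + 4463)*(-65) = 4337*(-65) = -281905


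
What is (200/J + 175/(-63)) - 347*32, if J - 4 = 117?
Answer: -12093481/1089 ≈ -11105.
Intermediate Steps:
J = 121 (J = 4 + 117 = 121)
(200/J + 175/(-63)) - 347*32 = (200/121 + 175/(-63)) - 347*32 = (200*(1/121) + 175*(-1/63)) - 11104 = (200/121 - 25/9) - 11104 = -1225/1089 - 11104 = -12093481/1089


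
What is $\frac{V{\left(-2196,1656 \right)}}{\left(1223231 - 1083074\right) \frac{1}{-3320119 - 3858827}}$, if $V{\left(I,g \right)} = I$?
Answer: $\frac{583887608}{5191} \approx 1.1248 \cdot 10^{5}$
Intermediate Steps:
$\frac{V{\left(-2196,1656 \right)}}{\left(1223231 - 1083074\right) \frac{1}{-3320119 - 3858827}} = - \frac{2196}{\left(1223231 - 1083074\right) \frac{1}{-3320119 - 3858827}} = - \frac{2196}{140157 \frac{1}{-7178946}} = - \frac{2196}{140157 \left(- \frac{1}{7178946}\right)} = - \frac{2196}{- \frac{46719}{2392982}} = \left(-2196\right) \left(- \frac{2392982}{46719}\right) = \frac{583887608}{5191}$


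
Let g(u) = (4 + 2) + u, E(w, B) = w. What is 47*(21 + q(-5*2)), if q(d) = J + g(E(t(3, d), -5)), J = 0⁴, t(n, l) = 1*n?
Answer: 1410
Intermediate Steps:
t(n, l) = n
g(u) = 6 + u
J = 0
q(d) = 9 (q(d) = 0 + (6 + 3) = 0 + 9 = 9)
47*(21 + q(-5*2)) = 47*(21 + 9) = 47*30 = 1410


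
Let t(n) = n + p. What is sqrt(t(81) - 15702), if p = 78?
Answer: 3*I*sqrt(1727) ≈ 124.67*I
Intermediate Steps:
t(n) = 78 + n (t(n) = n + 78 = 78 + n)
sqrt(t(81) - 15702) = sqrt((78 + 81) - 15702) = sqrt(159 - 15702) = sqrt(-15543) = 3*I*sqrt(1727)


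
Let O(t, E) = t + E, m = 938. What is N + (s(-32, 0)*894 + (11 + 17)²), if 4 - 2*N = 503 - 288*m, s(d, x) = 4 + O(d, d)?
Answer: 163933/2 ≈ 81967.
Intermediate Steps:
O(t, E) = E + t
s(d, x) = 4 + 2*d (s(d, x) = 4 + (d + d) = 4 + 2*d)
N = 269645/2 (N = 2 - (503 - 288*938)/2 = 2 - (503 - 270144)/2 = 2 - ½*(-269641) = 2 + 269641/2 = 269645/2 ≈ 1.3482e+5)
N + (s(-32, 0)*894 + (11 + 17)²) = 269645/2 + ((4 + 2*(-32))*894 + (11 + 17)²) = 269645/2 + ((4 - 64)*894 + 28²) = 269645/2 + (-60*894 + 784) = 269645/2 + (-53640 + 784) = 269645/2 - 52856 = 163933/2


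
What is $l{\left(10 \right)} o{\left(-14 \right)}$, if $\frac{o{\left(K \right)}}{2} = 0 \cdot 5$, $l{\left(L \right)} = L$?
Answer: $0$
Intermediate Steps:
$o{\left(K \right)} = 0$ ($o{\left(K \right)} = 2 \cdot 0 \cdot 5 = 2 \cdot 0 = 0$)
$l{\left(10 \right)} o{\left(-14 \right)} = 10 \cdot 0 = 0$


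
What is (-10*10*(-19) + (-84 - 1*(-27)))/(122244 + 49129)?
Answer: 1843/171373 ≈ 0.010754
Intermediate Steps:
(-10*10*(-19) + (-84 - 1*(-27)))/(122244 + 49129) = (-100*(-19) + (-84 + 27))/171373 = (1900 - 57)*(1/171373) = 1843*(1/171373) = 1843/171373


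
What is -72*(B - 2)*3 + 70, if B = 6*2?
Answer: -2090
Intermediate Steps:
B = 12
-72*(B - 2)*3 + 70 = -72*(12 - 2)*3 + 70 = -720*3 + 70 = -72*30 + 70 = -2160 + 70 = -2090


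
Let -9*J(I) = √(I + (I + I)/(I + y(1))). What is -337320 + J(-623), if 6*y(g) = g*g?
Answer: -337320 - 5*I*√346894499/33633 ≈ -3.3732e+5 - 2.7689*I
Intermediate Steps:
y(g) = g²/6 (y(g) = (g*g)/6 = g²/6)
J(I) = -√(I + 2*I/(⅙ + I))/9 (J(I) = -√(I + (I + I)/(I + (⅙)*1²))/9 = -√(I + (2*I)/(I + (⅙)*1))/9 = -√(I + (2*I)/(I + ⅙))/9 = -√(I + (2*I)/(⅙ + I))/9 = -√(I + 2*I/(⅙ + I))/9)
-337320 + J(-623) = -337320 - 5*I*√92827*√(-1/(1 + 6*(-623)))/9 = -337320 - 5*I*√92827*√(-1/(1 - 3738))/9 = -337320 - 5*I*√92827*√(-1/(-3737))/9 = -337320 - 5*I*√346894499/3737/9 = -337320 - 5*I*√346894499/33633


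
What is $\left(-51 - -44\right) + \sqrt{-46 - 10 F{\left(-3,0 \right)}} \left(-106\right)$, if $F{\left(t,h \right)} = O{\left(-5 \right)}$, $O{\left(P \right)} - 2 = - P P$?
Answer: $-7 - 212 \sqrt{46} \approx -1444.9$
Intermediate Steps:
$O{\left(P \right)} = 2 - P^{2}$ ($O{\left(P \right)} = 2 - P P = 2 - P^{2}$)
$F{\left(t,h \right)} = -23$ ($F{\left(t,h \right)} = 2 - \left(-5\right)^{2} = 2 - 25 = -23$)
$\left(-51 - -44\right) + \sqrt{-46 - 10 F{\left(-3,0 \right)}} \left(-106\right) = \left(-51 - -44\right) + \sqrt{-46 - -230} \left(-106\right) = \left(-51 + 44\right) + \sqrt{-46 + 230} \left(-106\right) = -7 + \sqrt{184} \left(-106\right) = -7 + 2 \sqrt{46} \left(-106\right) = -7 - 212 \sqrt{46}$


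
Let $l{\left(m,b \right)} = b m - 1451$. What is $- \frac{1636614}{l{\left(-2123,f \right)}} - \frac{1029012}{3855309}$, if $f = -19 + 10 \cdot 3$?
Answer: $\frac{116372760557}{1770871934} \approx 65.715$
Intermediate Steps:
$f = 11$ ($f = -19 + 30 = 11$)
$l{\left(m,b \right)} = -1451 + b m$
$- \frac{1636614}{l{\left(-2123,f \right)}} - \frac{1029012}{3855309} = - \frac{1636614}{-1451 + 11 \left(-2123\right)} - \frac{1029012}{3855309} = - \frac{1636614}{-1451 - 23353} - \frac{343004}{1285103} = - \frac{1636614}{-24804} - \frac{343004}{1285103} = \left(-1636614\right) \left(- \frac{1}{24804}\right) - \frac{343004}{1285103} = \frac{90923}{1378} - \frac{343004}{1285103} = \frac{116372760557}{1770871934}$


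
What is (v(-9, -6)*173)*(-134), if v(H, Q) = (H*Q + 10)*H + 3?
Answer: 13283286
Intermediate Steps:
v(H, Q) = 3 + H*(10 + H*Q) (v(H, Q) = (10 + H*Q)*H + 3 = H*(10 + H*Q) + 3 = 3 + H*(10 + H*Q))
(v(-9, -6)*173)*(-134) = ((3 + 10*(-9) - 6*(-9)**2)*173)*(-134) = ((3 - 90 - 6*81)*173)*(-134) = ((3 - 90 - 486)*173)*(-134) = -573*173*(-134) = -99129*(-134) = 13283286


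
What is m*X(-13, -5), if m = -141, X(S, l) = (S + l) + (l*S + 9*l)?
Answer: -282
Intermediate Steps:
X(S, l) = S + 10*l + S*l (X(S, l) = (S + l) + (S*l + 9*l) = (S + l) + (9*l + S*l) = S + 10*l + S*l)
m*X(-13, -5) = -141*(-13 + 10*(-5) - 13*(-5)) = -141*(-13 - 50 + 65) = -141*2 = -282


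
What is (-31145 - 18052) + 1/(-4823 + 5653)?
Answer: -40833509/830 ≈ -49197.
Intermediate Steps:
(-31145 - 18052) + 1/(-4823 + 5653) = -49197 + 1/830 = -40833509/830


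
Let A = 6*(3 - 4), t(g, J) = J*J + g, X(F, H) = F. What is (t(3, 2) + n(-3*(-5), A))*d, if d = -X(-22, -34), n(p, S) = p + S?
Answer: 352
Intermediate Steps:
t(g, J) = g + J² (t(g, J) = J² + g = g + J²)
A = -6 (A = 6*(-1) = -6)
n(p, S) = S + p
d = 22 (d = -1*(-22) = 22)
(t(3, 2) + n(-3*(-5), A))*d = ((3 + 2²) + (-6 - 3*(-5)))*22 = ((3 + 4) + (-6 + 15))*22 = (7 + 9)*22 = 16*22 = 352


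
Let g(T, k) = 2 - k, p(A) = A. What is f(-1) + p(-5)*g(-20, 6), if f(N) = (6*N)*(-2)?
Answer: 32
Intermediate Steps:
f(N) = -12*N
f(-1) + p(-5)*g(-20, 6) = -12*(-1) - 5*(2 - 1*6) = 12 - 5*(2 - 6) = 12 - 5*(-4) = 12 + 20 = 32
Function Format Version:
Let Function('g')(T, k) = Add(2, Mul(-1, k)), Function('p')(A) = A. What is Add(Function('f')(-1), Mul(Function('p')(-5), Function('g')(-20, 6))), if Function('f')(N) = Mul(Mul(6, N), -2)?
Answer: 32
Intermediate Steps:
Function('f')(N) = Mul(-12, N)
Add(Function('f')(-1), Mul(Function('p')(-5), Function('g')(-20, 6))) = Add(Mul(-12, -1), Mul(-5, Add(2, Mul(-1, 6)))) = Add(12, Mul(-5, Add(2, -6))) = Add(12, Mul(-5, -4)) = Add(12, 20) = 32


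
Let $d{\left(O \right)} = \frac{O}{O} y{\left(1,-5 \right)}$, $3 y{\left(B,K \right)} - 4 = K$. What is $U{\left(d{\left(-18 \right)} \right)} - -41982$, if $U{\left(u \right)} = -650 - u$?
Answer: $\frac{123997}{3} \approx 41332.0$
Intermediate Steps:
$y{\left(B,K \right)} = \frac{4}{3} + \frac{K}{3}$
$d{\left(O \right)} = - \frac{1}{3}$ ($d{\left(O \right)} = \frac{O}{O} \left(\frac{4}{3} + \frac{1}{3} \left(-5\right)\right) = 1 \left(\frac{4}{3} - \frac{5}{3}\right) = 1 \left(- \frac{1}{3}\right) = - \frac{1}{3}$)
$U{\left(d{\left(-18 \right)} \right)} - -41982 = \left(-650 - - \frac{1}{3}\right) - -41982 = \left(-650 + \frac{1}{3}\right) + 41982 = - \frac{1949}{3} + 41982 = \frac{123997}{3}$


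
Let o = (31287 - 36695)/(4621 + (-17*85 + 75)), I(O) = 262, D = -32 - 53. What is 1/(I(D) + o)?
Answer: 3251/846354 ≈ 0.0038412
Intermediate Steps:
D = -85
o = -5408/3251 (o = -5408/(4621 + (-1445 + 75)) = -5408/(4621 - 1370) = -5408/3251 ≈ -1.6635)
1/(I(D) + o) = 1/(262 - 5408/3251) = 1/(846354/3251) = 3251/846354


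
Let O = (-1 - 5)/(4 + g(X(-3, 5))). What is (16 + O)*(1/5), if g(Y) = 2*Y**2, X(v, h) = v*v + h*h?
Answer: 1235/386 ≈ 3.1995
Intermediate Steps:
X(v, h) = h**2 + v**2 (X(v, h) = v**2 + h**2 = h**2 + v**2)
O = -1/386 (O = (-1 - 5)/(4 + 2*(5**2 + (-3)**2)**2) = -6/(4 + 2*(25 + 9)**2) = -6/(4 + 2*34**2) = -6/(4 + 2*1156) = -6/(4 + 2312) = -6/2316 = -6*1/2316 = -1/386 ≈ -0.0025907)
(16 + O)*(1/5) = (16 - 1/386)*(1/5) = 6175*(1*(1/5))/386 = (6175/386)*(1/5) = 1235/386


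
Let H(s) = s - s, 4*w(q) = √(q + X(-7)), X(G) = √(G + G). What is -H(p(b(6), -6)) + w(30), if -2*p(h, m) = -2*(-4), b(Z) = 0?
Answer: √(30 + I*√14)/4 ≈ 1.372 + 0.085226*I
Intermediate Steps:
X(G) = √2*√G (X(G) = √(2*G) = √2*√G)
p(h, m) = -4 (p(h, m) = -(-1)*(-4) = -½*8 = -4)
w(q) = √(q + I*√14)/4 (w(q) = √(q + √2*√(-7))/4 = √(q + √2*(I*√7))/4 = √(q + I*√14)/4)
H(s) = 0
-H(p(b(6), -6)) + w(30) = -1*0 + √(30 + I*√14)/4 = 0 + √(30 + I*√14)/4 = √(30 + I*√14)/4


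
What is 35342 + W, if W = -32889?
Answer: 2453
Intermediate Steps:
35342 + W = 35342 - 32889 = 2453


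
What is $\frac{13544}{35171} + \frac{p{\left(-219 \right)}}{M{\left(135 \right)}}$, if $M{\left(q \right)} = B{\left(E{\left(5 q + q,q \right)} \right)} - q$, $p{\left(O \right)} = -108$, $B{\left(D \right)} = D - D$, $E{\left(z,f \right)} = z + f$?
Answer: $\frac{208404}{175855} \approx 1.1851$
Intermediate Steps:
$E{\left(z,f \right)} = f + z$
$B{\left(D \right)} = 0$
$M{\left(q \right)} = - q$ ($M{\left(q \right)} = 0 - q = - q$)
$\frac{13544}{35171} + \frac{p{\left(-219 \right)}}{M{\left(135 \right)}} = \frac{13544}{35171} - \frac{108}{\left(-1\right) 135} = 13544 \cdot \frac{1}{35171} - \frac{108}{-135} = \frac{13544}{35171} - - \frac{4}{5} = \frac{13544}{35171} + \frac{4}{5} = \frac{208404}{175855}$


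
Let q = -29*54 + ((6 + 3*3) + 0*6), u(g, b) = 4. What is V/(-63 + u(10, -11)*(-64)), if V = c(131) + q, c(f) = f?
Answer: 1420/319 ≈ 4.4514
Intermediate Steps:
q = -1551 (q = -1566 + ((6 + 9) + 0) = -1566 + (15 + 0) = -1566 + 15 = -1551)
V = -1420 (V = 131 - 1551 = -1420)
V/(-63 + u(10, -11)*(-64)) = -1420/(-63 + 4*(-64)) = -1420/(-63 - 256) = -1420/(-319) = -1420*(-1/319) = 1420/319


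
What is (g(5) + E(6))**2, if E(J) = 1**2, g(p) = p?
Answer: 36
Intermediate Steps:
E(J) = 1
(g(5) + E(6))**2 = (5 + 1)**2 = 6**2 = 36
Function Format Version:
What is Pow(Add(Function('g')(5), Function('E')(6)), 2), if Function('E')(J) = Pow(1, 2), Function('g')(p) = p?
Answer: 36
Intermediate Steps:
Function('E')(J) = 1
Pow(Add(Function('g')(5), Function('E')(6)), 2) = Pow(Add(5, 1), 2) = Pow(6, 2) = 36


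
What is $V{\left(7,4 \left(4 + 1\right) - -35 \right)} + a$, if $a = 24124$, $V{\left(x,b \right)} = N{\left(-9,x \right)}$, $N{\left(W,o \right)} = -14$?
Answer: $24110$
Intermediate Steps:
$V{\left(x,b \right)} = -14$
$V{\left(7,4 \left(4 + 1\right) - -35 \right)} + a = -14 + 24124 = 24110$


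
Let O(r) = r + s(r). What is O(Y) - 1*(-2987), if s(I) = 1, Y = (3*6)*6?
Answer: 3096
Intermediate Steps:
Y = 108 (Y = 18*6 = 108)
O(r) = 1 + r (O(r) = r + 1 = 1 + r)
O(Y) - 1*(-2987) = (1 + 108) - 1*(-2987) = 109 + 2987 = 3096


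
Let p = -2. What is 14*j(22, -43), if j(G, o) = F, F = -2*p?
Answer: 56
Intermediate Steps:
F = 4 (F = -2*(-2) = 4)
j(G, o) = 4
14*j(22, -43) = 14*4 = 56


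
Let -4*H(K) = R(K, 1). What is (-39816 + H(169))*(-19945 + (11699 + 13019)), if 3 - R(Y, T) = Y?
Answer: -379687377/2 ≈ -1.8984e+8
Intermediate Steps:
R(Y, T) = 3 - Y
H(K) = -¾ + K/4 (H(K) = -(3 - K)/4 = -¾ + K/4)
(-39816 + H(169))*(-19945 + (11699 + 13019)) = (-39816 + (-¾ + (¼)*169))*(-19945 + (11699 + 13019)) = (-39816 + (-¾ + 169/4))*(-19945 + 24718) = (-39816 + 83/2)*4773 = -79549/2*4773 = -379687377/2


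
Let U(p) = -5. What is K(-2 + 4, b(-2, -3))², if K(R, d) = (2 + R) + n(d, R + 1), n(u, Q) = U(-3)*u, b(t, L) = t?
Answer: 196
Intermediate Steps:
n(u, Q) = -5*u
K(R, d) = 2 + R - 5*d (K(R, d) = (2 + R) - 5*d = 2 + R - 5*d)
K(-2 + 4, b(-2, -3))² = (2 + (-2 + 4) - 5*(-2))² = (2 + 2 + 10)² = 14² = 196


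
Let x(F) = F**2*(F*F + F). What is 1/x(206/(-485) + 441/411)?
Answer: 19491677764590900625/8751870189025801806 ≈ 2.2271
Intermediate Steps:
x(F) = F**2*(F + F**2) (x(F) = F**2*(F**2 + F) = F**2*(F + F**2))
1/x(206/(-485) + 441/411) = 1/((206/(-485) + 441/411)**3*(1 + (206/(-485) + 441/411))) = 1/((206*(-1/485) + 441*(1/411))**3*(1 + (206*(-1/485) + 441*(1/411)))) = 1/((-206/485 + 147/137)**3*(1 + (-206/485 + 147/137))) = 1/((43073/66445)**3*(1 + 43073/66445)) = 1/((79912618830017/293350557071125)*(109518/66445)) = 1/(8751870189025801806/19491677764590900625) = 19491677764590900625/8751870189025801806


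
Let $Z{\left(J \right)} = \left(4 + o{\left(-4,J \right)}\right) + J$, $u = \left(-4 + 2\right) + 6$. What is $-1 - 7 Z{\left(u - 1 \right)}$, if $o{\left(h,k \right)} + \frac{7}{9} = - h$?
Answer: $- \frac{653}{9} \approx -72.556$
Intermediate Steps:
$o{\left(h,k \right)} = - \frac{7}{9} - h$
$u = 4$ ($u = -2 + 6 = 4$)
$Z{\left(J \right)} = \frac{65}{9} + J$ ($Z{\left(J \right)} = \left(4 - - \frac{29}{9}\right) + J = \left(4 + \left(- \frac{7}{9} + 4\right)\right) + J = \left(4 + \frac{29}{9}\right) + J = \frac{65}{9} + J$)
$-1 - 7 Z{\left(u - 1 \right)} = -1 - 7 \left(\frac{65}{9} + \left(4 - 1\right)\right) = -1 - 7 \left(\frac{65}{9} + 3\right) = -1 - \frac{644}{9} = - \frac{653}{9}$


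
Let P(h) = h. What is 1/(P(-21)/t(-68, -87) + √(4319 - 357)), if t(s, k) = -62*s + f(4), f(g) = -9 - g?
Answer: 1401/1110945359 + 1962801*√3962/7776617513 ≈ 0.015888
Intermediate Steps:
t(s, k) = -13 - 62*s (t(s, k) = -62*s + (-9 - 1*4) = -62*s + (-9 - 4) = -62*s - 13 = -13 - 62*s)
1/(P(-21)/t(-68, -87) + √(4319 - 357)) = 1/(-21/(-13 - 62*(-68)) + √(4319 - 357)) = 1/(-21/(-13 + 4216) + √3962) = 1/(-21/4203 + √3962) = 1/(-21*1/4203 + √3962) = 1/(-7/1401 + √3962)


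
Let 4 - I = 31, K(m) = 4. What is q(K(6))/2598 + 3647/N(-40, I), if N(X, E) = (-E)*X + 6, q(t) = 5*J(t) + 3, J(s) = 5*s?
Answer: -260119/77507 ≈ -3.3561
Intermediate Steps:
I = -27 (I = 4 - 1*31 = 4 - 31 = -27)
q(t) = 3 + 25*t (q(t) = 5*(5*t) + 3 = 25*t + 3 = 3 + 25*t)
N(X, E) = 6 - E*X (N(X, E) = -E*X + 6 = 6 - E*X)
q(K(6))/2598 + 3647/N(-40, I) = (3 + 25*4)/2598 + 3647/(6 - 1*(-27)*(-40)) = (3 + 100)*(1/2598) + 3647/(6 - 1080) = 103*(1/2598) + 3647/(-1074) = 103/2598 + 3647*(-1/1074) = 103/2598 - 3647/1074 = -260119/77507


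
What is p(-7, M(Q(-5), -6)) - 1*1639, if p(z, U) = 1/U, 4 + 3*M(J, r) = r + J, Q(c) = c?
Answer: -8196/5 ≈ -1639.2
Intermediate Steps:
M(J, r) = -4/3 + J/3 + r/3 (M(J, r) = -4/3 + (r + J)/3 = -4/3 + (J + r)/3 = -4/3 + (J/3 + r/3) = -4/3 + J/3 + r/3)
p(-7, M(Q(-5), -6)) - 1*1639 = 1/(-4/3 + (1/3)*(-5) + (1/3)*(-6)) - 1*1639 = 1/(-4/3 - 5/3 - 2) - 1639 = 1/(-5) - 1639 = -1/5 - 1639 = -8196/5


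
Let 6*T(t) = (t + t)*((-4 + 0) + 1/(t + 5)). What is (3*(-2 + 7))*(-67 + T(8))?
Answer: -15105/13 ≈ -1161.9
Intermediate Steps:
T(t) = t*(-4 + 1/(5 + t))/3 (T(t) = ((t + t)*((-4 + 0) + 1/(t + 5)))/6 = ((2*t)*(-4 + 1/(5 + t)))/6 = (2*t*(-4 + 1/(5 + t)))/6 = t*(-4 + 1/(5 + t))/3)
(3*(-2 + 7))*(-67 + T(8)) = (3*(-2 + 7))*(-67 - 1*8*(19 + 4*8)/(15 + 3*8)) = (3*5)*(-67 - 1*8*(19 + 32)/(15 + 24)) = 15*(-67 - 1*8*51/39) = 15*(-67 - 1*8*1/39*51) = 15*(-67 - 136/13) = 15*(-1007/13) = -15105/13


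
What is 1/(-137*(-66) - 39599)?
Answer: -1/30557 ≈ -3.2726e-5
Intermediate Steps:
1/(-137*(-66) - 39599) = 1/(9042 - 39599) = 1/(-30557) = -1/30557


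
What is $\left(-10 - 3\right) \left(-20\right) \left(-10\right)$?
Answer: $-2600$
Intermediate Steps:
$\left(-10 - 3\right) \left(-20\right) \left(-10\right) = \left(-13\right) \left(-20\right) \left(-10\right) = 260 \left(-10\right) = -2600$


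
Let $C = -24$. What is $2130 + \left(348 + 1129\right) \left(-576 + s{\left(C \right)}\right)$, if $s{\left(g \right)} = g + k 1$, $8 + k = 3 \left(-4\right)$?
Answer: $-913610$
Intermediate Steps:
$k = -20$ ($k = -8 + 3 \left(-4\right) = -8 - 12 = -20$)
$s{\left(g \right)} = -20 + g$ ($s{\left(g \right)} = g - 20 = -20 + g$)
$2130 + \left(348 + 1129\right) \left(-576 + s{\left(C \right)}\right) = 2130 + \left(348 + 1129\right) \left(-576 - 44\right) = 2130 + 1477 \left(-576 - 44\right) = 2130 + 1477 \left(-620\right) = 2130 - 915740 = -913610$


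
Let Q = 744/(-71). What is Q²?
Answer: 553536/5041 ≈ 109.81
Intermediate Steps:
Q = -744/71 (Q = 744*(-1/71) = -744/71 ≈ -10.479)
Q² = (-744/71)² = 553536/5041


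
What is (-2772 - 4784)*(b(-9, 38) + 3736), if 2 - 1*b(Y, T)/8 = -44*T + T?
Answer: -127122144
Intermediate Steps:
b(Y, T) = 16 + 344*T (b(Y, T) = 16 - 8*(-44*T + T) = 16 - (-344)*T = 16 + 344*T)
(-2772 - 4784)*(b(-9, 38) + 3736) = (-2772 - 4784)*((16 + 344*38) + 3736) = -7556*((16 + 13072) + 3736) = -7556*(13088 + 3736) = -7556*16824 = -127122144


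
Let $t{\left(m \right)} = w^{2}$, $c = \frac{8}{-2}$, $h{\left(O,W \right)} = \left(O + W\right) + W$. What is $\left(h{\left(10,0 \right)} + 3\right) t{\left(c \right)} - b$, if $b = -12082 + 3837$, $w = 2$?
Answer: $8297$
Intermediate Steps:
$h{\left(O,W \right)} = O + 2 W$
$c = -4$ ($c = 8 \left(- \frac{1}{2}\right) = -4$)
$t{\left(m \right)} = 4$ ($t{\left(m \right)} = 2^{2} = 4$)
$b = -8245$
$\left(h{\left(10,0 \right)} + 3\right) t{\left(c \right)} - b = \left(\left(10 + 2 \cdot 0\right) + 3\right) 4 - -8245 = \left(\left(10 + 0\right) + 3\right) 4 + 8245 = \left(10 + 3\right) 4 + 8245 = 13 \cdot 4 + 8245 = 52 + 8245 = 8297$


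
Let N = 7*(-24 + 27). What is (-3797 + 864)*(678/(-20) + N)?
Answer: 378357/10 ≈ 37836.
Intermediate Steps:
N = 21 (N = 7*3 = 21)
(-3797 + 864)*(678/(-20) + N) = (-3797 + 864)*(678/(-20) + 21) = -2933*(678*(-1/20) + 21) = -2933*(-339/10 + 21) = -2933*(-129/10) = 378357/10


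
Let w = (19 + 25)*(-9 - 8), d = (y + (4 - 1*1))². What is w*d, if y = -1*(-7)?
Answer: -74800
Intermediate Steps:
y = 7
d = 100 (d = (7 + (4 - 1*1))² = (7 + (4 - 1))² = (7 + 3)² = 10² = 100)
w = -748 (w = 44*(-17) = -748)
w*d = -748*100 = -74800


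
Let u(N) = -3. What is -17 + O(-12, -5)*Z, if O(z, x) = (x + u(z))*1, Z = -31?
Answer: 231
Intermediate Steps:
O(z, x) = -3 + x (O(z, x) = (x - 3)*1 = (-3 + x)*1 = -3 + x)
-17 + O(-12, -5)*Z = -17 + (-3 - 5)*(-31) = -17 - 8*(-31) = -17 + 248 = 231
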